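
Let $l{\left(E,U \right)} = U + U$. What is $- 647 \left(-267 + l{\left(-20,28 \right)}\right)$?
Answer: $136517$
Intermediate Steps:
$l{\left(E,U \right)} = 2 U$
$- 647 \left(-267 + l{\left(-20,28 \right)}\right) = - 647 \left(-267 + 2 \cdot 28\right) = - 647 \left(-267 + 56\right) = \left(-647\right) \left(-211\right) = 136517$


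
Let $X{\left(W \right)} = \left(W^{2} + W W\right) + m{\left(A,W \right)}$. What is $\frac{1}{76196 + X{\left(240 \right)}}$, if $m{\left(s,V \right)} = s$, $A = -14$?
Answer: $\frac{1}{191382} \approx 5.2251 \cdot 10^{-6}$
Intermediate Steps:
$X{\left(W \right)} = -14 + 2 W^{2}$ ($X{\left(W \right)} = \left(W^{2} + W W\right) - 14 = \left(W^{2} + W^{2}\right) - 14 = 2 W^{2} - 14 = -14 + 2 W^{2}$)
$\frac{1}{76196 + X{\left(240 \right)}} = \frac{1}{76196 - \left(14 - 2 \cdot 240^{2}\right)} = \frac{1}{76196 + \left(-14 + 2 \cdot 57600\right)} = \frac{1}{76196 + \left(-14 + 115200\right)} = \frac{1}{76196 + 115186} = \frac{1}{191382}$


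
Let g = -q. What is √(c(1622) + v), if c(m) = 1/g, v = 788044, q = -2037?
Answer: √3269885346273/2037 ≈ 887.72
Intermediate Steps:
g = 2037 (g = -1*(-2037) = 2037)
c(m) = 1/2037
√(c(1622) + v) = √(1/2037 + 788044) = √(1605245629/2037) = √3269885346273/2037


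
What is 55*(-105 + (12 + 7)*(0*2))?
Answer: -5775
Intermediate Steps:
55*(-105 + (12 + 7)*(0*2)) = 55*(-105 + 19*0) = 55*(-105 + 0) = 55*(-105) = -5775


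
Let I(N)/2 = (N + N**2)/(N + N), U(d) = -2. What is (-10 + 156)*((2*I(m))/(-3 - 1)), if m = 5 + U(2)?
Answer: -292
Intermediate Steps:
m = 3 (m = 5 - 2 = 3)
I(N) = (N + N**2)/N (I(N) = 2*((N + N**2)/(N + N)) = 2*((N + N**2)/((2*N))) = 2*((N + N**2)*(1/(2*N))) = 2*((N + N**2)/(2*N)) = (N + N**2)/N)
(-10 + 156)*((2*I(m))/(-3 - 1)) = (-10 + 156)*((2*(1 + 3))/(-3 - 1)) = 146*((2*4)/(-4)) = 146*(8*(-1/4)) = 146*(-2) = -292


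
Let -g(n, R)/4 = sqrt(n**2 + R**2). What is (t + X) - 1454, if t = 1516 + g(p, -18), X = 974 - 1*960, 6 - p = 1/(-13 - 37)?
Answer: 2/25 ≈ 0.080000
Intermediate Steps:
p = 301/50 (p = 6 - 1/(-13 - 37) = 6 - 1/(-50) = 6 - 1*(-1/50) = 6 + 1/50 = 301/50 ≈ 6.0200)
X = 14 (X = 974 - 960 = 14)
g(n, R) = -4*sqrt(R**2 + n**2) (g(n, R) = -4*sqrt(n**2 + R**2) = -4*sqrt(R**2 + n**2))
t = 36002/25 (t = 1516 - 4*sqrt((-18)**2 + (301/50)**2) = 1516 - 4*sqrt(324 + 90601/2500) = 1516 - 4*sqrt(900601/2500) = 1516 - 4*949/50 = 1516 - 1898/25 = 36002/25 ≈ 1440.1)
(t + X) - 1454 = (36002/25 + 14) - 1454 = 36352/25 - 1454 = 2/25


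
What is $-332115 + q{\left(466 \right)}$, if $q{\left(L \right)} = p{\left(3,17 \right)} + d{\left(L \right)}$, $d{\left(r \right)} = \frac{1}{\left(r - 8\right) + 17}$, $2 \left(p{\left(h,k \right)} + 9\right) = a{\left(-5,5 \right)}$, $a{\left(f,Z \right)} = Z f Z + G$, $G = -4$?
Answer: $- \frac{315579073}{950} \approx -3.3219 \cdot 10^{5}$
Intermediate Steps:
$a{\left(f,Z \right)} = -4 + f Z^{2}$ ($a{\left(f,Z \right)} = Z f Z - 4 = f Z^{2} - 4 = -4 + f Z^{2}$)
$p{\left(h,k \right)} = - \frac{147}{2}$ ($p{\left(h,k \right)} = -9 + \frac{-4 - 5 \cdot 5^{2}}{2} = -9 + \frac{-4 - 125}{2} = -9 + \frac{1}{2} \left(-129\right) = -9 - \frac{129}{2} = - \frac{147}{2}$)
$d{\left(r \right)} = \frac{1}{9 + r}$ ($d{\left(r \right)} = \frac{1}{\left(-8 + r\right) + 17} = \frac{1}{9 + r}$)
$q{\left(L \right)} = - \frac{147}{2} + \frac{1}{9 + L}$
$-332115 + q{\left(466 \right)} = -332115 + \frac{-1321 - 68502}{2 \left(9 + 466\right)} = -332115 + \frac{-1321 - 68502}{2 \cdot 475} = -332115 + \frac{1}{2} \cdot \frac{1}{475} \left(-69823\right) = -332115 - \frac{69823}{950} = - \frac{315579073}{950}$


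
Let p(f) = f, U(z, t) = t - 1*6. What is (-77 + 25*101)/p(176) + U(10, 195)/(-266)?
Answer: 5517/418 ≈ 13.199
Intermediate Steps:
U(z, t) = -6 + t (U(z, t) = t - 6 = -6 + t)
(-77 + 25*101)/p(176) + U(10, 195)/(-266) = (-77 + 25*101)/176 + (-6 + 195)/(-266) = (-77 + 2525)*(1/176) + 189*(-1/266) = 2448*(1/176) - 27/38 = 153/11 - 27/38 = 5517/418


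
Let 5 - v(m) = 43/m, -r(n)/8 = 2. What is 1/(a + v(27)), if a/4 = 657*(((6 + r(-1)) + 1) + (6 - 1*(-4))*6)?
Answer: 27/3618848 ≈ 7.4609e-6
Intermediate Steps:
r(n) = -16 (r(n) = -8*2 = -16)
v(m) = 5 - 43/m
a = 134028 (a = 4*(657*(((6 - 16) + 1) + (6 - 1*(-4))*6)) = 4*(657*((-10 + 1) + (6 + 4)*6)) = 4*(657*(-9 + 10*6)) = 4*(657*(-9 + 60)) = 4*(657*51) = 4*33507 = 134028)
1/(a + v(27)) = 1/(134028 + (5 - 43/27)) = 1/(134028 + 92/27) = 1/(3618848/27) = 27/3618848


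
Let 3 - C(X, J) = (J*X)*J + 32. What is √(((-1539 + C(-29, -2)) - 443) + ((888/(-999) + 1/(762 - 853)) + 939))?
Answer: I*√71316791/273 ≈ 30.934*I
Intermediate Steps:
C(X, J) = -29 - X*J² (C(X, J) = 3 - ((J*X)*J + 32) = 3 - (X*J² + 32) = 3 - (32 + X*J²) = 3 + (-32 - X*J²) = -29 - X*J²)
√(((-1539 + C(-29, -2)) - 443) + ((888/(-999) + 1/(762 - 853)) + 939)) = √(((-1539 + (-29 - 1*(-29)*(-2)²)) - 443) + ((888/(-999) + 1/(762 - 853)) + 939)) = √(((-1539 + (-29 - 1*(-29)*4)) - 443) + ((888*(-1/999) + 1/(-91)) + 939)) = √(((-1539 + (-29 + 116)) - 443) + ((-8/9 - 1/91) + 939)) = √(((-1539 + 87) - 443) + (-737/819 + 939)) = √((-1452 - 443) + 768304/819) = √(-1895 + 768304/819) = √(-783701/819) = I*√71316791/273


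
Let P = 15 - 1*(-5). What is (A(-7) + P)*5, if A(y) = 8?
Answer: 140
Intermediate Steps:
P = 20 (P = 15 + 5 = 20)
(A(-7) + P)*5 = (8 + 20)*5 = 28*5 = 140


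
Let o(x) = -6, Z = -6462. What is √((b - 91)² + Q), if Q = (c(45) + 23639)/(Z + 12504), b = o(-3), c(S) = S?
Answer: √85906458051/3021 ≈ 97.020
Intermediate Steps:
b = -6
Q = 11842/3021 (Q = (45 + 23639)/(-6462 + 12504) = 23684/6042 = 23684*(1/6042) = 11842/3021 ≈ 3.9199)
√((b - 91)² + Q) = √((-6 - 91)² + 11842/3021) = √((-97)² + 11842/3021) = √(9409 + 11842/3021) = √(28436431/3021) = √85906458051/3021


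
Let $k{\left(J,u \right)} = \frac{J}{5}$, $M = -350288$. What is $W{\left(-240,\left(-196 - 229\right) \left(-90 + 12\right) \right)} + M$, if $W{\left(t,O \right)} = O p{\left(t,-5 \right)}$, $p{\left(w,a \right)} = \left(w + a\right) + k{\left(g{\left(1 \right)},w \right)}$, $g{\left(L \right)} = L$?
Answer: $-8465408$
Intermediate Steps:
$k{\left(J,u \right)} = \frac{J}{5}$ ($k{\left(J,u \right)} = J \frac{1}{5} = \frac{J}{5}$)
$p{\left(w,a \right)} = \frac{1}{5} + a + w$ ($p{\left(w,a \right)} = \left(w + a\right) + \frac{1}{5} \cdot 1 = \left(a + w\right) + \frac{1}{5} = \frac{1}{5} + a + w$)
$W{\left(t,O \right)} = O \left(- \frac{24}{5} + t\right)$ ($W{\left(t,O \right)} = O \left(\frac{1}{5} - 5 + t\right) = O \left(- \frac{24}{5} + t\right)$)
$W{\left(-240,\left(-196 - 229\right) \left(-90 + 12\right) \right)} + M = \frac{\left(-196 - 229\right) \left(-90 + 12\right) \left(-24 + 5 \left(-240\right)\right)}{5} - 350288 = \frac{\left(-425\right) \left(-78\right) \left(-24 - 1200\right)}{5} - 350288 = \frac{1}{5} \cdot 33150 \left(-1224\right) - 350288 = -8115120 - 350288 = -8465408$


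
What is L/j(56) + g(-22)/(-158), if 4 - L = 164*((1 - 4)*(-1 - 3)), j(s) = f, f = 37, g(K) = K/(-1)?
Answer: -155563/2923 ≈ -53.220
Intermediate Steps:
g(K) = -K (g(K) = K*(-1) = -K)
j(s) = 37
L = -1964 (L = 4 - 164*(1 - 4)*(-1 - 3) = 4 - 164*(-3*(-4)) = 4 - 164*12 = 4 - 1*1968 = 4 - 1968 = -1964)
L/j(56) + g(-22)/(-158) = -1964/37 - 1*(-22)/(-158) = -1964*1/37 + 22*(-1/158) = -1964/37 - 11/79 = -155563/2923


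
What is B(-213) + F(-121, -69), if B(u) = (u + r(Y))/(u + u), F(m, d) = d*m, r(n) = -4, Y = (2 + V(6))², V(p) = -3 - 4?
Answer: 3556891/426 ≈ 8349.5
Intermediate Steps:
V(p) = -7
Y = 25 (Y = (2 - 7)² = (-5)² = 25)
B(u) = (-4 + u)/(2*u) (B(u) = (u - 4)/(u + u) = (-4 + u)/((2*u)) = (-4 + u)*(1/(2*u)) = (-4 + u)/(2*u))
B(-213) + F(-121, -69) = (½)*(-4 - 213)/(-213) - 69*(-121) = (½)*(-1/213)*(-217) + 8349 = 217/426 + 8349 = 3556891/426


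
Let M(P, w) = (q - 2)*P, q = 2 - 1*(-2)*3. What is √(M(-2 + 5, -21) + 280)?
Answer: √298 ≈ 17.263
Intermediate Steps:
q = 8 (q = 2 - (-2)*3 = 2 - 1*(-6) = 2 + 6 = 8)
M(P, w) = 6*P (M(P, w) = (8 - 2)*P = 6*P)
√(M(-2 + 5, -21) + 280) = √(6*(-2 + 5) + 280) = √(6*3 + 280) = √(18 + 280) = √298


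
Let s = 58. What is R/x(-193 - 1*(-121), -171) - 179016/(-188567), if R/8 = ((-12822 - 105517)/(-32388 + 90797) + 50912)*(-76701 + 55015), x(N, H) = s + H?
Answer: 7482977354346982392/95737163003 ≈ 7.8162e+7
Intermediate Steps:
x(N, H) = 58 + H
R = -39683387143344/4493 (R = 8*(((-12822 - 105517)/(-32388 + 90797) + 50912)*(-76701 + 55015)) = 8*((-118339/58409 + 50912)*(-21686)) = 8*((-118339*1/58409 + 50912)*(-21686)) = 8*((-9103/4493 + 50912)*(-21686)) = 8*((228738513/4493)*(-21686)) = 8*(-4960423392918/4493) = -39683387143344/4493 ≈ -8.8323e+9)
R/x(-193 - 1*(-121), -171) - 179016/(-188567) = -39683387143344/(4493*(58 - 171)) - 179016/(-188567) = -39683387143344/4493/(-113) - 179016*(-1/188567) = -39683387143344/4493*(-1/113) + 179016/188567 = 39683387143344/507709 + 179016/188567 = 7482977354346982392/95737163003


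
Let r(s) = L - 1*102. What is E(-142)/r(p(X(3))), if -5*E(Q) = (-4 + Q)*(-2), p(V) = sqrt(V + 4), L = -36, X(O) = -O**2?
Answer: 146/345 ≈ 0.42319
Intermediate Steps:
p(V) = sqrt(4 + V)
E(Q) = -8/5 + 2*Q/5 (E(Q) = -(-4 + Q)*(-2)/5 = -(8 - 2*Q)/5 = -8/5 + 2*Q/5)
r(s) = -138 (r(s) = -36 - 1*102 = -36 - 102 = -138)
E(-142)/r(p(X(3))) = (-8/5 + (2/5)*(-142))/(-138) = (-8/5 - 284/5)*(-1/138) = -292/5*(-1/138) = 146/345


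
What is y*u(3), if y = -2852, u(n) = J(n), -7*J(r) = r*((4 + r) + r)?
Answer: 85560/7 ≈ 12223.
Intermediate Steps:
J(r) = -r*(4 + 2*r)/7 (J(r) = -r*((4 + r) + r)/7 = -r*(4 + 2*r)/7)
u(n) = -2*n*(2 + n)/7
y*u(3) = -(-5704)*3*(2 + 3)/7 = -(-5704)*3*5/7 = -2852*(-30/7) = 85560/7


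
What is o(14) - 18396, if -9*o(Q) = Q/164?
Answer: -13576255/738 ≈ -18396.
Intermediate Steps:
o(Q) = -Q/1476 (o(Q) = -Q/(9*164) = -Q/1476)
o(14) - 18396 = -1/1476*14 - 18396 = -7/738 - 18396 = -13576255/738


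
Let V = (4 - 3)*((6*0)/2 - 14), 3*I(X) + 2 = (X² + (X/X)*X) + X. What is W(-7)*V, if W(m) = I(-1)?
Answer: 14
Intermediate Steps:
I(X) = -⅔ + X²/3 + 2*X/3 (I(X) = -⅔ + ((X² + (X/X)*X) + X)/3 = -⅔ + ((X² + 1*X) + X)/3 = -⅔ + ((X² + X) + X)/3 = -⅔ + ((X + X²) + X)/3 = -⅔ + (X² + 2*X)/3 = -⅔ + (X²/3 + 2*X/3) = -⅔ + X²/3 + 2*X/3)
V = -14 (V = 1*(0*(½) - 14) = 1*(0 - 14) = 1*(-14) = -14)
W(m) = -1 (W(m) = -⅔ + (⅓)*(-1)² + (⅔)*(-1) = -⅔ + (⅓)*1 - ⅔ = -⅔ + ⅓ - ⅔ = -1)
W(-7)*V = -1*(-14) = 14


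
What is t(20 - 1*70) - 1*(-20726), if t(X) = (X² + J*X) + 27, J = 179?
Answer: 14303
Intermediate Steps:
t(X) = 27 + X² + 179*X (t(X) = (X² + 179*X) + 27 = 27 + X² + 179*X)
t(20 - 1*70) - 1*(-20726) = (27 + (20 - 1*70)² + 179*(20 - 1*70)) - 1*(-20726) = (27 + (20 - 70)² + 179*(20 - 70)) + 20726 = (27 + (-50)² + 179*(-50)) + 20726 = (27 + 2500 - 8950) + 20726 = -6423 + 20726 = 14303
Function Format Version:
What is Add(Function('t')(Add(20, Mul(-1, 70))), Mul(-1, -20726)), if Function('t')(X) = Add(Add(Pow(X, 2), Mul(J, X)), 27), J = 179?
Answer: 14303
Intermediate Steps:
Function('t')(X) = Add(27, Pow(X, 2), Mul(179, X)) (Function('t')(X) = Add(Add(Pow(X, 2), Mul(179, X)), 27) = Add(27, Pow(X, 2), Mul(179, X)))
Add(Function('t')(Add(20, Mul(-1, 70))), Mul(-1, -20726)) = Add(Add(27, Pow(Add(20, Mul(-1, 70)), 2), Mul(179, Add(20, Mul(-1, 70)))), Mul(-1, -20726)) = Add(Add(27, Pow(Add(20, -70), 2), Mul(179, Add(20, -70))), 20726) = Add(Add(27, Pow(-50, 2), Mul(179, -50)), 20726) = Add(Add(27, 2500, -8950), 20726) = Add(-6423, 20726) = 14303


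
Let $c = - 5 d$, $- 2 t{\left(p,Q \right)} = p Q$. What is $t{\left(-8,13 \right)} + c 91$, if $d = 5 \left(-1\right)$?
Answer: $2327$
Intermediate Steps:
$d = -5$
$t{\left(p,Q \right)} = - \frac{Q p}{2}$ ($t{\left(p,Q \right)} = - \frac{p Q}{2} = - \frac{Q p}{2}$)
$c = 25$ ($c = \left(-5\right) \left(-5\right) = 25$)
$t{\left(-8,13 \right)} + c 91 = \left(- \frac{1}{2}\right) 13 \left(-8\right) + 25 \cdot 91 = 52 + 2275 = 2327$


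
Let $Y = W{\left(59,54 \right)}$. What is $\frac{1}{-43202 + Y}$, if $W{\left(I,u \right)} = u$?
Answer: $- \frac{1}{43148} \approx -2.3176 \cdot 10^{-5}$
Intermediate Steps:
$Y = 54$
$\frac{1}{-43202 + Y} = \frac{1}{-43202 + 54} = \frac{1}{-43148} = - \frac{1}{43148}$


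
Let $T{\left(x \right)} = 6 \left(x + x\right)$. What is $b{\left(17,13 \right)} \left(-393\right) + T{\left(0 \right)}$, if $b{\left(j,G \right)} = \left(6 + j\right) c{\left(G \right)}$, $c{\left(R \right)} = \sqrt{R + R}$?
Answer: $- 9039 \sqrt{26} \approx -46090.0$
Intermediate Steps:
$c{\left(R \right)} = \sqrt{2} \sqrt{R}$ ($c{\left(R \right)} = \sqrt{2 R} = \sqrt{2} \sqrt{R}$)
$T{\left(x \right)} = 12 x$ ($T{\left(x \right)} = 6 \cdot 2 x = 12 x$)
$b{\left(j,G \right)} = \sqrt{2} \sqrt{G} \left(6 + j\right)$ ($b{\left(j,G \right)} = \left(6 + j\right) \sqrt{2} \sqrt{G} = \sqrt{2} \sqrt{G} \left(6 + j\right)$)
$b{\left(17,13 \right)} \left(-393\right) + T{\left(0 \right)} = \sqrt{2} \sqrt{13} \left(6 + 17\right) \left(-393\right) + 12 \cdot 0 = \sqrt{2} \sqrt{13} \cdot 23 \left(-393\right) + 0 = 23 \sqrt{26} \left(-393\right) + 0 = - 9039 \sqrt{26} + 0 = - 9039 \sqrt{26}$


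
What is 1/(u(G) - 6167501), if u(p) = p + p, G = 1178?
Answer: -1/6165145 ≈ -1.6220e-7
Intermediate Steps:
u(p) = 2*p
1/(u(G) - 6167501) = 1/(2*1178 - 6167501) = 1/(2356 - 6167501) = 1/(-6165145) = -1/6165145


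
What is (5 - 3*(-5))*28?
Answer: 560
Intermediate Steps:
(5 - 3*(-5))*28 = (5 + 15)*28 = 20*28 = 560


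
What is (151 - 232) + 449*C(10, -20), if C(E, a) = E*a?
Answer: -89881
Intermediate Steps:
(151 - 232) + 449*C(10, -20) = (151 - 232) + 449*(10*(-20)) = -81 + 449*(-200) = -81 - 89800 = -89881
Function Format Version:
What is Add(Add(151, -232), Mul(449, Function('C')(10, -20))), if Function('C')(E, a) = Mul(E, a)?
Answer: -89881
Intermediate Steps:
Add(Add(151, -232), Mul(449, Function('C')(10, -20))) = Add(Add(151, -232), Mul(449, Mul(10, -20))) = Add(-81, Mul(449, -200)) = Add(-81, -89800) = -89881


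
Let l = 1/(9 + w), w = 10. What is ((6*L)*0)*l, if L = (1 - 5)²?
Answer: 0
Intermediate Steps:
l = 1/19 (l = 1/(9 + 10) = 1/19 ≈ 0.052632)
L = 16 (L = (-4)² = 16)
((6*L)*0)*l = ((6*16)*0)*(1/19) = (96*0)*(1/19) = 0*(1/19) = 0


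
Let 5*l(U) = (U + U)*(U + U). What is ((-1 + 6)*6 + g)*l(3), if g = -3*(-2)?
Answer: 1296/5 ≈ 259.20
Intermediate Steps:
l(U) = 4*U**2/5 (l(U) = ((U + U)*(U + U))/5 = ((2*U)*(2*U))/5 = (4*U**2)/5 = 4*U**2/5)
g = 6
((-1 + 6)*6 + g)*l(3) = ((-1 + 6)*6 + 6)*((4/5)*3**2) = (5*6 + 6)*((4/5)*9) = (30 + 6)*(36/5) = 36*(36/5) = 1296/5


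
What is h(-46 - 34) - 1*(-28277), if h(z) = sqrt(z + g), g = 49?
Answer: 28277 + I*sqrt(31) ≈ 28277.0 + 5.5678*I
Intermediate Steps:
h(z) = sqrt(49 + z) (h(z) = sqrt(z + 49) = sqrt(49 + z))
h(-46 - 34) - 1*(-28277) = sqrt(49 + (-46 - 34)) - 1*(-28277) = sqrt(49 - 80) + 28277 = sqrt(-31) + 28277 = I*sqrt(31) + 28277 = 28277 + I*sqrt(31)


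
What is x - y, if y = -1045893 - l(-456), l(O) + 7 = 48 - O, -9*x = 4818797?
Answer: 4598713/9 ≈ 5.1097e+5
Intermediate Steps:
x = -4818797/9 (x = -⅑*4818797 = -4818797/9 ≈ -5.3542e+5)
l(O) = 41 - O (l(O) = -7 + (48 - O) = 41 - O)
y = -1046390 (y = -1045893 - (41 - 1*(-456)) = -1045893 - (41 + 456) = -1045893 - 1*497 = -1045893 - 497 = -1046390)
x - y = -4818797/9 - 1*(-1046390) = -4818797/9 + 1046390 = 4598713/9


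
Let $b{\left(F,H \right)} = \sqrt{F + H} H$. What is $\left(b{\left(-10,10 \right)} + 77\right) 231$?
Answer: $17787$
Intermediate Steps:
$b{\left(F,H \right)} = H \sqrt{F + H}$
$\left(b{\left(-10,10 \right)} + 77\right) 231 = \left(10 \sqrt{-10 + 10} + 77\right) 231 = \left(10 \sqrt{0} + 77\right) 231 = \left(10 \cdot 0 + 77\right) 231 = \left(0 + 77\right) 231 = 77 \cdot 231 = 17787$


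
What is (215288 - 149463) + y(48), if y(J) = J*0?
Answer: 65825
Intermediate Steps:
y(J) = 0
(215288 - 149463) + y(48) = (215288 - 149463) + 0 = 65825 + 0 = 65825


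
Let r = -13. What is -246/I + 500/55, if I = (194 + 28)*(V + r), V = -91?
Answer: 385251/42328 ≈ 9.1016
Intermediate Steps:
I = -23088 (I = (194 + 28)*(-91 - 13) = 222*(-104) = -23088)
-246/I + 500/55 = -246/(-23088) + 500/55 = -246*(-1/23088) + 500*(1/55) = 41/3848 + 100/11 = 385251/42328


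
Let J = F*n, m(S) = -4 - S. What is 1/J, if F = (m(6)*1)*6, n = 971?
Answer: -1/58260 ≈ -1.7164e-5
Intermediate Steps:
F = -60 (F = ((-4 - 1*6)*1)*6 = ((-4 - 6)*1)*6 = -10*1*6 = -10*6 = -60)
J = -58260 (J = -60*971 = -58260)
1/J = 1/(-58260) = -1/58260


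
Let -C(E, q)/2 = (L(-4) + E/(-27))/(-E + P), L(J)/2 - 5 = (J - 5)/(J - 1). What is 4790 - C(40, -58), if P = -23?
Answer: 40735678/8505 ≈ 4789.6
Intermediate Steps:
L(J) = 10 + 2*(-5 + J)/(-1 + J) (L(J) = 10 + 2*((J - 5)/(J - 1)) = 10 + 2*((-5 + J)/(-1 + J)) = 10 + 2*(-5 + J)/(-1 + J))
C(E, q) = -2*(68/5 - E/27)/(-23 - E) (C(E, q) = -2*(4*(-5 + 3*(-4))/(-1 - 4) + E/(-27))/(-E - 23) = -2*(4*(-5 - 12)/(-5) + E*(-1/27))/(-23 - E) = -2*(4*(-⅕)*(-17) - E/27)/(-23 - E) = -2*(68/5 - E/27)/(-23 - E))
4790 - C(40, -58) = 4790 - 2*(1836 - 5*40)/(135*(23 + 40)) = 4790 - 2*(1836 - 200)/(135*63) = 4790 - 2*1636/(135*63) = 4790 - 1*3272/8505 = 4790 - 3272/8505 = 40735678/8505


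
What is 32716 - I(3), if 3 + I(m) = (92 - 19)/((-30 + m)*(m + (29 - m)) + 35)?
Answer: 24473885/748 ≈ 32719.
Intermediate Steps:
I(m) = -3 + 73/(-835 + 29*m) (I(m) = -3 + (92 - 19)/((-30 + m)*(m + (29 - m)) + 35) = -3 + 73/((-30 + m)*29 + 35) = -3 + 73/((-870 + 29*m) + 35) = -3 + 73/(-835 + 29*m))
32716 - I(3) = 32716 - (2578 - 87*3)/(-835 + 29*3) = 32716 - (2578 - 261)/(-835 + 87) = 32716 - 2317/(-748) = 32716 - (-1)*2317/748 = 32716 - 1*(-2317/748) = 32716 + 2317/748 = 24473885/748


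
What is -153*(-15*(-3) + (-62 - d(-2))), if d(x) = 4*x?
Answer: 1377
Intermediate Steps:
-153*(-15*(-3) + (-62 - d(-2))) = -153*(-15*(-3) + (-62 - 4*(-2))) = -153*(45 + (-62 - 1*(-8))) = -153*(45 + (-62 + 8)) = -153*(45 - 54) = -153*(-9) = 1377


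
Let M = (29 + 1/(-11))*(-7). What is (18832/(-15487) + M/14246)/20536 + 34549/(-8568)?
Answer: -186192803621435/46174310169372 ≈ -4.0324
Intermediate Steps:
M = -2226/11 (M = (29 - 1/11)*(-7) = (318/11)*(-7) = -2226/11 ≈ -202.36)
(18832/(-15487) + M/14246)/20536 + 34549/(-8568) = (18832/(-15487) - 2226/11/14246)/20536 + 34549/(-8568) = (18832*(-1/15487) - 2226/11*1/14246)*(1/20536) + 34549*(-1/8568) = (-18832/15487 - 1113/78353)*(1/20536) - 34549/8568 = -87810631/71379583*1/20536 - 34549/8568 = -87810631/1465851116488 - 34549/8568 = -186192803621435/46174310169372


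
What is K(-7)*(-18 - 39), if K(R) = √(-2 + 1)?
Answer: -57*I ≈ -57.0*I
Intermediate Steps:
K(R) = I (K(R) = √(-1) = I)
K(-7)*(-18 - 39) = I*(-18 - 39) = I*(-57) = -57*I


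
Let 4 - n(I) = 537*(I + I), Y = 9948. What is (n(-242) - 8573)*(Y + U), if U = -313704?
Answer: -76345729284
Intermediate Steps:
n(I) = 4 - 1074*I (n(I) = 4 - 537*(I + I) = 4 - 537*2*I = 4 - 1074*I)
(n(-242) - 8573)*(Y + U) = ((4 - 1074*(-242)) - 8573)*(9948 - 313704) = ((4 + 259908) - 8573)*(-303756) = (259912 - 8573)*(-303756) = 251339*(-303756) = -76345729284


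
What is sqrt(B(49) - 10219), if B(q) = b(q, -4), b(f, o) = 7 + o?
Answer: 2*I*sqrt(2554) ≈ 101.07*I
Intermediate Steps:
B(q) = 3 (B(q) = 7 - 4 = 3)
sqrt(B(49) - 10219) = sqrt(3 - 10219) = sqrt(-10216) = 2*I*sqrt(2554)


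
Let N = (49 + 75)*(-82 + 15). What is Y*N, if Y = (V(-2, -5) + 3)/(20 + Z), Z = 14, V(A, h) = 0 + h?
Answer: 8308/17 ≈ 488.71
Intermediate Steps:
V(A, h) = h
N = -8308 (N = 124*(-67) = -8308)
Y = -1/17 (Y = (-5 + 3)/(20 + 14) = -2/34 = -2*1/34 = -1/17 ≈ -0.058824)
Y*N = -1/17*(-8308) = 8308/17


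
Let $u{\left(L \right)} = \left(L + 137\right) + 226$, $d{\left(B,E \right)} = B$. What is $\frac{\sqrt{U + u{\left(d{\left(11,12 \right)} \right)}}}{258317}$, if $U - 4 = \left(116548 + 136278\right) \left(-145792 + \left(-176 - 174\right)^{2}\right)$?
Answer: $\frac{3 i \sqrt{654313646}}{258317} \approx 0.29707 i$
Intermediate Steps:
$u{\left(L \right)} = 363 + L$ ($u{\left(L \right)} = \left(137 + L\right) + 226 = 363 + L$)
$U = -5888823188$ ($U = 4 + \left(116548 + 136278\right) \left(-145792 + \left(-176 - 174\right)^{2}\right) = 4 + 252826 \left(-145792 + \left(-350\right)^{2}\right) = 4 + 252826 \left(-145792 + 122500\right) = 4 + 252826 \left(-23292\right) = 4 - 5888823192 = -5888823188$)
$\frac{\sqrt{U + u{\left(d{\left(11,12 \right)} \right)}}}{258317} = \frac{\sqrt{-5888823188 + \left(363 + 11\right)}}{258317} = \sqrt{-5888823188 + 374} \cdot \frac{1}{258317} = \sqrt{-5888822814} \cdot \frac{1}{258317} = 3 i \sqrt{654313646} \cdot \frac{1}{258317} = \frac{3 i \sqrt{654313646}}{258317}$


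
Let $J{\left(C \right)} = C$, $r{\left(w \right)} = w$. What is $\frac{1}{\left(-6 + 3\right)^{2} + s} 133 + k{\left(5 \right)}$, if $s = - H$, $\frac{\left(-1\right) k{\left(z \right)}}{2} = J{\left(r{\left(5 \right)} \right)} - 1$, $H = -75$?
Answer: $- \frac{77}{12} \approx -6.4167$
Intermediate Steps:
$k{\left(z \right)} = -8$ ($k{\left(z \right)} = - 2 \left(5 - 1\right) = \left(-2\right) 4 = -8$)
$s = 75$ ($s = \left(-1\right) \left(-75\right) = 75$)
$\frac{1}{\left(-6 + 3\right)^{2} + s} 133 + k{\left(5 \right)} = \frac{1}{\left(-6 + 3\right)^{2} + 75} \cdot 133 - 8 = \frac{1}{\left(-3\right)^{2} + 75} \cdot 133 - 8 = \frac{1}{9 + 75} \cdot 133 - 8 = \frac{1}{84} \cdot 133 - 8 = \frac{19}{12} - 8 = - \frac{77}{12}$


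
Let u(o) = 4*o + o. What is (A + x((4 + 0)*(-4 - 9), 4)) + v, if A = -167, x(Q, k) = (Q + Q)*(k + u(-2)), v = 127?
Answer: 584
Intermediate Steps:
u(o) = 5*o
x(Q, k) = 2*Q*(-10 + k) (x(Q, k) = (Q + Q)*(k + 5*(-2)) = (2*Q)*(k - 10) = (2*Q)*(-10 + k) = 2*Q*(-10 + k))
(A + x((4 + 0)*(-4 - 9), 4)) + v = (-167 + 2*((4 + 0)*(-4 - 9))*(-10 + 4)) + 127 = (-167 + 2*(4*(-13))*(-6)) + 127 = (-167 + 2*(-52)*(-6)) + 127 = (-167 + 624) + 127 = 457 + 127 = 584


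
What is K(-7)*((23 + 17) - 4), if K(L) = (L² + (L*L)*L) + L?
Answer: -10836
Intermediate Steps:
K(L) = L + L² + L³ (K(L) = (L² + L²*L) + L = (L² + L³) + L = L + L² + L³)
K(-7)*((23 + 17) - 4) = (-7*(1 - 7 + (-7)²))*((23 + 17) - 4) = (-7*(1 - 7 + 49))*(40 - 4) = -7*43*36 = -301*36 = -10836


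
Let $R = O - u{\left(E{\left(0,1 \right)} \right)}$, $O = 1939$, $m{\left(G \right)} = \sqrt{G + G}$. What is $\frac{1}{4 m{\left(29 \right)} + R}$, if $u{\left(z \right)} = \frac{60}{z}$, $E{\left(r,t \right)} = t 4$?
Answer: $\frac{481}{925212} - \frac{\sqrt{58}}{925212} \approx 0.00051165$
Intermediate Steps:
$m{\left(G \right)} = \sqrt{2} \sqrt{G}$ ($m{\left(G \right)} = \sqrt{2 G} = \sqrt{2} \sqrt{G}$)
$E{\left(r,t \right)} = 4 t$
$R = 1924$ ($R = 1939 - \frac{60}{4 \cdot 1} = 1939 - \frac{60}{4} = 1939 - 60 \cdot \frac{1}{4} = 1939 - 15 = 1924$)
$\frac{1}{4 m{\left(29 \right)} + R} = \frac{1}{4 \sqrt{2} \sqrt{29} + 1924} = \frac{1}{4 \sqrt{58} + 1924} = \frac{1}{1924 + 4 \sqrt{58}}$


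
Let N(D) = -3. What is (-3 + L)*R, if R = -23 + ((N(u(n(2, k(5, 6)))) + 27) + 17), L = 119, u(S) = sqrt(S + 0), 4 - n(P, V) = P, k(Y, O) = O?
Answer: 2088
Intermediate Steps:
n(P, V) = 4 - P
u(S) = sqrt(S)
R = 18 (R = -23 + ((-3 + 27) + 17) = -23 + (24 + 17) = -23 + 41 = 18)
(-3 + L)*R = (-3 + 119)*18 = 116*18 = 2088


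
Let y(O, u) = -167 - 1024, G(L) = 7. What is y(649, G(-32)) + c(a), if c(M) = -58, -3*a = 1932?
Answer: -1249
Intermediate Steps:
a = -644 (a = -⅓*1932 = -644)
y(O, u) = -1191
y(649, G(-32)) + c(a) = -1191 - 58 = -1249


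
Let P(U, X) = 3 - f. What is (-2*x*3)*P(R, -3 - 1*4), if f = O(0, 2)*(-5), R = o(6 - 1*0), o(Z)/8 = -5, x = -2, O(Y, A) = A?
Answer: 156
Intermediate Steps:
o(Z) = -40 (o(Z) = 8*(-5) = -40)
R = -40
f = -10 (f = 2*(-5) = -10)
P(U, X) = 13 (P(U, X) = 3 - 1*(-10) = 3 + 10 = 13)
(-2*x*3)*P(R, -3 - 1*4) = -(-4)*3*13 = -2*(-6)*13 = 12*13 = 156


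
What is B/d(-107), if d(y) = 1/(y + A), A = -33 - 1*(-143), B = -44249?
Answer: -132747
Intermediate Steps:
A = 110 (A = -33 + 143 = 110)
d(y) = 1/(110 + y) (d(y) = 1/(y + 110) = 1/(110 + y))
B/d(-107) = -44249/(1/(110 - 107)) = -44249/(1/3) = -44249/⅓ = -44249*3 = -132747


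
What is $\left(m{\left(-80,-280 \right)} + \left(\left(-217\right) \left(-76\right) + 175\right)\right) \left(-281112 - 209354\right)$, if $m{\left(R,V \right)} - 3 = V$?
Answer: $-8038737740$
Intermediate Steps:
$m{\left(R,V \right)} = 3 + V$
$\left(m{\left(-80,-280 \right)} + \left(\left(-217\right) \left(-76\right) + 175\right)\right) \left(-281112 - 209354\right) = \left(\left(3 - 280\right) + \left(\left(-217\right) \left(-76\right) + 175\right)\right) \left(-281112 - 209354\right) = \left(-277 + \left(16492 + 175\right)\right) \left(-490466\right) = \left(-277 + 16667\right) \left(-490466\right) = 16390 \left(-490466\right) = -8038737740$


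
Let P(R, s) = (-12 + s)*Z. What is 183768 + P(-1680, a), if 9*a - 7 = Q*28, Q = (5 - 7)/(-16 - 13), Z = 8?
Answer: 47940464/261 ≈ 1.8368e+5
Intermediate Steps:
Q = 2/29 (Q = -2/(-29) = -2*(-1/29) = 2/29 ≈ 0.068966)
a = 259/261 (a = 7/9 + ((2/29)*28)/9 = 7/9 + (⅑)*(56/29) = 7/9 + 56/261 = 259/261 ≈ 0.99234)
P(R, s) = -96 + 8*s (P(R, s) = (-12 + s)*8 = -96 + 8*s)
183768 + P(-1680, a) = 183768 + (-96 + 8*(259/261)) = 183768 + (-96 + 2072/261) = 183768 - 22984/261 = 47940464/261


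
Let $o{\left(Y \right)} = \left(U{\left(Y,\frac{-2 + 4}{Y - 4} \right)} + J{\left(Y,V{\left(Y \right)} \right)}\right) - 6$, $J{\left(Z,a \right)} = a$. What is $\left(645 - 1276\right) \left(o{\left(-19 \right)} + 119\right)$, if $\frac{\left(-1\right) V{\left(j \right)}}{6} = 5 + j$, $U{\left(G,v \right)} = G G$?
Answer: $-352098$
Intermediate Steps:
$U{\left(G,v \right)} = G^{2}$
$V{\left(j \right)} = -30 - 6 j$ ($V{\left(j \right)} = - 6 \left(5 + j\right) = -30 - 6 j$)
$o{\left(Y \right)} = -36 + Y^{2} - 6 Y$ ($o{\left(Y \right)} = \left(Y^{2} - \left(30 + 6 Y\right)\right) - 6 = \left(-30 + Y^{2} - 6 Y\right) - 6 = -36 + Y^{2} - 6 Y$)
$\left(645 - 1276\right) \left(o{\left(-19 \right)} + 119\right) = \left(645 - 1276\right) \left(\left(-36 + \left(-19\right)^{2} - -114\right) + 119\right) = - 631 \left(\left(-36 + 361 + 114\right) + 119\right) = - 631 \left(439 + 119\right) = \left(-631\right) 558 = -352098$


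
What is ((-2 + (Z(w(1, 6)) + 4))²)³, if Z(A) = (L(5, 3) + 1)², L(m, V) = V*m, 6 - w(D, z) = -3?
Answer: 294929514414144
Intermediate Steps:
w(D, z) = 9 (w(D, z) = 6 - 1*(-3) = 6 + 3 = 9)
Z(A) = 256 (Z(A) = (3*5 + 1)² = (15 + 1)² = 16² = 256)
((-2 + (Z(w(1, 6)) + 4))²)³ = ((-2 + (256 + 4))²)³ = ((-2 + 260)²)³ = (258²)³ = 66564³ = 294929514414144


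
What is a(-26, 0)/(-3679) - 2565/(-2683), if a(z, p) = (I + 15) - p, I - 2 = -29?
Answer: 9468831/9870757 ≈ 0.95928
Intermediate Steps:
I = -27 (I = 2 - 29 = -27)
a(z, p) = -12 - p (a(z, p) = (-27 + 15) - p = -12 - p)
a(-26, 0)/(-3679) - 2565/(-2683) = (-12 - 1*0)/(-3679) - 2565/(-2683) = (-12 + 0)*(-1/3679) - 2565*(-1/2683) = -12*(-1/3679) + 2565/2683 = 12/3679 + 2565/2683 = 9468831/9870757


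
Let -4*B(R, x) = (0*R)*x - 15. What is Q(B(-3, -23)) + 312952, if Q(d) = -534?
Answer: 312418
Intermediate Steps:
B(R, x) = 15/4 (B(R, x) = -((0*R)*x - 15)/4 = -(0*x - 15)/4 = -(0 - 15)/4 = -¼*(-15) = 15/4)
Q(B(-3, -23)) + 312952 = -534 + 312952 = 312418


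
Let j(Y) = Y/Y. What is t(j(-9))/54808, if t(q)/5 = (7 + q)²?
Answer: 40/6851 ≈ 0.0058386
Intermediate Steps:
j(Y) = 1
t(q) = 5*(7 + q)²
t(j(-9))/54808 = (5*(7 + 1)²)/54808 = (5*8²)*(1/54808) = (5*64)*(1/54808) = 320*(1/54808) = 40/6851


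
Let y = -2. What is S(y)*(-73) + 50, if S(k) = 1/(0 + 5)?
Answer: 177/5 ≈ 35.400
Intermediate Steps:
S(k) = ⅕ (S(k) = 1/5 = ⅕)
S(y)*(-73) + 50 = (⅕)*(-73) + 50 = -73/5 + 50 = 177/5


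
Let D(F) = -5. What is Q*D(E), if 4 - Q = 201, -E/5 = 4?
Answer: 985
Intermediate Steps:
E = -20 (E = -5*4 = -20)
Q = -197 (Q = 4 - 1*201 = 4 - 201 = -197)
Q*D(E) = -197*(-5) = 985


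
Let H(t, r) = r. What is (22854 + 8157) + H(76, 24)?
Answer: 31035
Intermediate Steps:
(22854 + 8157) + H(76, 24) = (22854 + 8157) + 24 = 31011 + 24 = 31035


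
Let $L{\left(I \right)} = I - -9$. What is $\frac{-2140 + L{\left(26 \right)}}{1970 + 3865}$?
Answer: $- \frac{421}{1167} \approx -0.36075$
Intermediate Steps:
$L{\left(I \right)} = 9 + I$ ($L{\left(I \right)} = I + 9 = 9 + I$)
$\frac{-2140 + L{\left(26 \right)}}{1970 + 3865} = \frac{-2140 + \left(9 + 26\right)}{1970 + 3865} = \frac{-2140 + 35}{5835} = \left(-2105\right) \frac{1}{5835} = - \frac{421}{1167}$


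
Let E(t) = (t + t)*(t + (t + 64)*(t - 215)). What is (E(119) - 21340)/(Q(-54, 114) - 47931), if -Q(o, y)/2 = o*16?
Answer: 4174202/46203 ≈ 90.345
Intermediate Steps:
Q(o, y) = -32*o (Q(o, y) = -2*o*16 = -32*o)
E(t) = 2*t*(t + (-215 + t)*(64 + t)) (E(t) = (2*t)*(t + (64 + t)*(-215 + t)) = (2*t)*(t + (-215 + t)*(64 + t)) = 2*t*(t + (-215 + t)*(64 + t)))
(E(119) - 21340)/(Q(-54, 114) - 47931) = (2*119*(-13760 + 119**2 - 150*119) - 21340)/(-32*(-54) - 47931) = (2*119*(-13760 + 14161 - 17850) - 21340)/(1728 - 47931) = (2*119*(-17449) - 21340)/(-46203) = (-4152862 - 21340)*(-1/46203) = -4174202*(-1/46203) = 4174202/46203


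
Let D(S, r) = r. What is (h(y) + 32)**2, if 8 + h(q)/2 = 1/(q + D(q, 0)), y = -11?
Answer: 30276/121 ≈ 250.21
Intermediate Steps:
h(q) = -16 + 2/q (h(q) = -16 + 2/(q + 0) = -16 + 2/q)
(h(y) + 32)**2 = ((-16 + 2/(-11)) + 32)**2 = ((-16 + 2*(-1/11)) + 32)**2 = ((-16 - 2/11) + 32)**2 = (-178/11 + 32)**2 = (174/11)**2 = 30276/121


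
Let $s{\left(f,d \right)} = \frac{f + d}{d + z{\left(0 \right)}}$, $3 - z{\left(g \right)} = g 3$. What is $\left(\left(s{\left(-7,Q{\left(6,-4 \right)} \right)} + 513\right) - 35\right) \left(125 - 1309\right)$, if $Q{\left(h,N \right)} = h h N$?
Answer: $- \frac{79978016}{141} \approx -5.6722 \cdot 10^{5}$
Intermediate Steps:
$z{\left(g \right)} = 3 - 3 g$ ($z{\left(g \right)} = 3 - g 3 = 3 - 3 g$)
$Q{\left(h,N \right)} = N h^{2}$ ($Q{\left(h,N \right)} = h^{2} N = N h^{2}$)
$s{\left(f,d \right)} = \frac{d + f}{3 + d}$ ($s{\left(f,d \right)} = \frac{f + d}{d + \left(3 - 0\right)} = \frac{d + f}{d + \left(3 + 0\right)} = \frac{d + f}{d + 3} = \frac{d + f}{3 + d}$)
$\left(\left(s{\left(-7,Q{\left(6,-4 \right)} \right)} + 513\right) - 35\right) \left(125 - 1309\right) = \left(\left(\frac{- 4 \cdot 6^{2} - 7}{3 - 4 \cdot 6^{2}} + 513\right) - 35\right) \left(125 - 1309\right) = \left(\left(\frac{\left(-4\right) 36 - 7}{3 - 144} + 513\right) - 35\right) \left(-1184\right) = \left(\left(\frac{-144 - 7}{3 - 144} + 513\right) - 35\right) \left(-1184\right) = \left(\left(\frac{1}{-141} \left(-151\right) + 513\right) - 35\right) \left(-1184\right) = \left(\left(\left(- \frac{1}{141}\right) \left(-151\right) + 513\right) - 35\right) \left(-1184\right) = \left(\left(\frac{151}{141} + 513\right) - 35\right) \left(-1184\right) = \left(\frac{72484}{141} - 35\right) \left(-1184\right) = \frac{67549}{141} \left(-1184\right) = - \frac{79978016}{141}$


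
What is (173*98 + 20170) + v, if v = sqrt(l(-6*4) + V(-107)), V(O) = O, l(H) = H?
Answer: 37124 + I*sqrt(131) ≈ 37124.0 + 11.446*I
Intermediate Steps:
v = I*sqrt(131) (v = sqrt(-6*4 - 107) = sqrt(-24 - 107) = sqrt(-131) = I*sqrt(131) ≈ 11.446*I)
(173*98 + 20170) + v = (173*98 + 20170) + I*sqrt(131) = (16954 + 20170) + I*sqrt(131) = 37124 + I*sqrt(131)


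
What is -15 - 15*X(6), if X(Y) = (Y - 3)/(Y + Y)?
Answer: -75/4 ≈ -18.750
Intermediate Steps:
X(Y) = (-3 + Y)/(2*Y) (X(Y) = (-3 + Y)/((2*Y)) = (-3 + Y)*(1/(2*Y)) = (-3 + Y)/(2*Y))
-15 - 15*X(6) = -15 - 15*(-3 + 6)/(2*6) = -15 - 15*3/(2*6) = -15 - 15*1/4 = -15 - 15/4 = -75/4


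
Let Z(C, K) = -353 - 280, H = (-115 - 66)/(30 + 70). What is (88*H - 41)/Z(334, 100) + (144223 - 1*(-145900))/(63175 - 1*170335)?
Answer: -270309757/113053800 ≈ -2.3910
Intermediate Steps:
H = -181/100 ≈ -1.8100
Z(C, K) = -633
(88*H - 41)/Z(334, 100) + (144223 - 1*(-145900))/(63175 - 1*170335) = (88*(-181/100) - 41)/(-633) + (144223 - 1*(-145900))/(63175 - 1*170335) = (-3982/25 - 41)*(-1/633) + (144223 + 145900)/(63175 - 170335) = -5007/25*(-1/633) + 290123/(-107160) = 1669/5275 + 290123*(-1/107160) = 1669/5275 - 290123/107160 = -270309757/113053800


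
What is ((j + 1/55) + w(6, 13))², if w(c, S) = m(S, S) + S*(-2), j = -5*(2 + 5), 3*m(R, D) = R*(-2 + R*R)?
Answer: 11955891649/27225 ≈ 4.3915e+5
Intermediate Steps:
m(R, D) = R*(-2 + R²)/3 (m(R, D) = (R*(-2 + R*R))/3 = (R*(-2 + R²))/3 = R*(-2 + R²)/3)
j = -35 (j = -5*7 = -35)
w(c, S) = -2*S + S*(-2 + S²)/3 (w(c, S) = S*(-2 + S²)/3 + S*(-2) = S*(-2 + S²)/3 - 2*S = -2*S + S*(-2 + S²)/3)
((j + 1/55) + w(6, 13))² = ((-35 + 1/55) + (⅓)*13*(-8 + 13²))² = ((-35 + 1/55) + (⅓)*13*(-8 + 169))² = (-1924/55 + (⅓)*13*161)² = (-1924/55 + 2093/3)² = (109343/165)² = 11955891649/27225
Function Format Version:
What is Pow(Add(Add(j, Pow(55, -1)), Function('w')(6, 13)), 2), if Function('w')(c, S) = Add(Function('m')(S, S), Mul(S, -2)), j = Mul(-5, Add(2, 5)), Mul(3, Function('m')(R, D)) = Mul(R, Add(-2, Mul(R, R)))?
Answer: Rational(11955891649, 27225) ≈ 4.3915e+5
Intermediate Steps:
Function('m')(R, D) = Mul(Rational(1, 3), R, Add(-2, Pow(R, 2))) (Function('m')(R, D) = Mul(Rational(1, 3), Mul(R, Add(-2, Mul(R, R)))) = Mul(Rational(1, 3), Mul(R, Add(-2, Pow(R, 2)))) = Mul(Rational(1, 3), R, Add(-2, Pow(R, 2))))
j = -35 (j = Mul(-5, 7) = -35)
Function('w')(c, S) = Add(Mul(-2, S), Mul(Rational(1, 3), S, Add(-2, Pow(S, 2)))) (Function('w')(c, S) = Add(Mul(Rational(1, 3), S, Add(-2, Pow(S, 2))), Mul(S, -2)) = Add(Mul(Rational(1, 3), S, Add(-2, Pow(S, 2))), Mul(-2, S)) = Add(Mul(-2, S), Mul(Rational(1, 3), S, Add(-2, Pow(S, 2)))))
Pow(Add(Add(j, Pow(55, -1)), Function('w')(6, 13)), 2) = Pow(Add(Add(-35, Pow(55, -1)), Mul(Rational(1, 3), 13, Add(-8, Pow(13, 2)))), 2) = Pow(Add(Add(-35, Rational(1, 55)), Mul(Rational(1, 3), 13, Add(-8, 169))), 2) = Pow(Add(Rational(-1924, 55), Mul(Rational(1, 3), 13, 161)), 2) = Pow(Add(Rational(-1924, 55), Rational(2093, 3)), 2) = Pow(Rational(109343, 165), 2) = Rational(11955891649, 27225)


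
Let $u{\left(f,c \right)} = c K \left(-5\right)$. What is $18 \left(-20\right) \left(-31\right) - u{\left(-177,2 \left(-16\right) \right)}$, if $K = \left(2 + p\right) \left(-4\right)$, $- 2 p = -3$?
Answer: $13400$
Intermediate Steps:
$p = \frac{3}{2}$ ($p = \left(- \frac{1}{2}\right) \left(-3\right) = \frac{3}{2} \approx 1.5$)
$K = -14$ ($K = \left(2 + \frac{3}{2}\right) \left(-4\right) = \frac{7}{2} \left(-4\right) = -14$)
$u{\left(f,c \right)} = 70 c$ ($u{\left(f,c \right)} = c \left(-14\right) \left(-5\right) = - 14 c \left(-5\right) = 70 c$)
$18 \left(-20\right) \left(-31\right) - u{\left(-177,2 \left(-16\right) \right)} = 18 \left(-20\right) \left(-31\right) - 70 \cdot 2 \left(-16\right) = \left(-360\right) \left(-31\right) - 70 \left(-32\right) = 11160 - -2240 = 11160 + 2240 = 13400$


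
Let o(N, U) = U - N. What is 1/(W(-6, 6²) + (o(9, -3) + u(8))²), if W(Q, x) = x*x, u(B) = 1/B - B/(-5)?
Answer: 1600/2242521 ≈ 0.00071348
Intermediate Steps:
u(B) = 1/B + B/5 (u(B) = 1/B - B*(-⅕) = 1/B + B/5)
W(Q, x) = x²
1/(W(-6, 6²) + (o(9, -3) + u(8))²) = 1/((6²)² + ((-3 - 1*9) + (1/8 + (⅕)*8))²) = 1/(36² + ((-3 - 9) + (⅛ + 8/5))²) = 1/(1296 + (-12 + 69/40)²) = 1/(1296 + (-411/40)²) = 1/(1296 + 168921/1600) = 1/(2242521/1600) = 1600/2242521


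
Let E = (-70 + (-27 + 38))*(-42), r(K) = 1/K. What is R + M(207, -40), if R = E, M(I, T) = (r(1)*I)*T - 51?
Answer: -5853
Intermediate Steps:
M(I, T) = -51 + I*T (M(I, T) = (I/1)*T - 51 = (1*I)*T - 51 = I*T - 51 = -51 + I*T)
E = 2478 (E = (-70 + 11)*(-42) = -59*(-42) = 2478)
R = 2478
R + M(207, -40) = 2478 + (-51 + 207*(-40)) = 2478 + (-51 - 8280) = 2478 - 8331 = -5853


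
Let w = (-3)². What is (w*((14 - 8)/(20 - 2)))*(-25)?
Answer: -75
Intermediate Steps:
w = 9
(w*((14 - 8)/(20 - 2)))*(-25) = (9*((14 - 8)/(20 - 2)))*(-25) = (9*(6/18))*(-25) = (9*(6*(1/18)))*(-25) = (9*(⅓))*(-25) = 3*(-25) = -75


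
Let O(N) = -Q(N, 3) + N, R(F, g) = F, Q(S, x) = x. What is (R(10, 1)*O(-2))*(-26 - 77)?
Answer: 5150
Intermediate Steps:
O(N) = -3 + N (O(N) = -1*3 + N = -3 + N)
(R(10, 1)*O(-2))*(-26 - 77) = (10*(-3 - 2))*(-26 - 77) = (10*(-5))*(-103) = -50*(-103) = 5150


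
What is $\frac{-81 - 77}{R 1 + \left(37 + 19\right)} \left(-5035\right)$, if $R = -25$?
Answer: $\frac{795530}{31} \approx 25662.0$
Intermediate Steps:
$\frac{-81 - 77}{R 1 + \left(37 + 19\right)} \left(-5035\right) = \frac{-81 - 77}{\left(-25\right) 1 + \left(37 + 19\right)} \left(-5035\right) = - \frac{158}{-25 + 56} \left(-5035\right) = - \frac{158}{31} \left(-5035\right) = \left(-158\right) \frac{1}{31} \left(-5035\right) = \left(- \frac{158}{31}\right) \left(-5035\right) = \frac{795530}{31}$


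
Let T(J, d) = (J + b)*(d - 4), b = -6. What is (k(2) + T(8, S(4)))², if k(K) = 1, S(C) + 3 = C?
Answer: 25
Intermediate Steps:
S(C) = -3 + C
T(J, d) = (-6 + J)*(-4 + d) (T(J, d) = (J - 6)*(d - 4) = (-6 + J)*(-4 + d))
(k(2) + T(8, S(4)))² = (1 + (24 - 6*(-3 + 4) - 4*8 + 8*(-3 + 4)))² = (1 + (24 - 6*1 - 32 + 8*1))² = (1 + (24 - 6 - 32 + 8))² = (1 - 6)² = (-5)² = 25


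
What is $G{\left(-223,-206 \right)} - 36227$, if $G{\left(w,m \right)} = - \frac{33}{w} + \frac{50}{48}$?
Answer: $- \frac{193880537}{5352} \approx -36226.0$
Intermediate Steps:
$G{\left(w,m \right)} = \frac{25}{24} - \frac{33}{w}$ ($G{\left(w,m \right)} = - \frac{33}{w} + 50 \cdot \frac{1}{48} = - \frac{33}{w} + \frac{25}{24} = \frac{25}{24} - \frac{33}{w}$)
$G{\left(-223,-206 \right)} - 36227 = \left(\frac{25}{24} - \frac{33}{-223}\right) - 36227 = \left(\frac{25}{24} - - \frac{33}{223}\right) - 36227 = \left(\frac{25}{24} + \frac{33}{223}\right) - 36227 = \frac{6367}{5352} - 36227 = - \frac{193880537}{5352}$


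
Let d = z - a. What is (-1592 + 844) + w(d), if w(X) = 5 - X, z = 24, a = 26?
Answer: -741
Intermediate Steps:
d = -2 (d = 24 - 1*26 = 24 - 26 = -2)
(-1592 + 844) + w(d) = (-1592 + 844) + (5 - 1*(-2)) = -748 + (5 + 2) = -748 + 7 = -741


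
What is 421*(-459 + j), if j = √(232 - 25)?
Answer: -193239 + 1263*√23 ≈ -1.8718e+5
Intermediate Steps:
j = 3*√23 (j = √207 = 3*√23 ≈ 14.387)
421*(-459 + j) = 421*(-459 + 3*√23) = -193239 + 1263*√23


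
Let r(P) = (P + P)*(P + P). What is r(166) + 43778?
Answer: 154002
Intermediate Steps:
r(P) = 4*P² (r(P) = (2*P)*(2*P) = 4*P²)
r(166) + 43778 = 4*166² + 43778 = 4*27556 + 43778 = 110224 + 43778 = 154002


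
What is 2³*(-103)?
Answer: -824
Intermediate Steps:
2³*(-103) = 8*(-103) = -824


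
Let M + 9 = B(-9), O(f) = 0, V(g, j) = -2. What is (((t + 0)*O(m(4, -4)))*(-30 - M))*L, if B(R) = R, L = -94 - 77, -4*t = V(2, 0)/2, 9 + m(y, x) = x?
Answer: 0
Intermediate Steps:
m(y, x) = -9 + x
t = ¼ (t = -(-1)/(2*2) = -¼*(-1) = ¼ ≈ 0.25000)
L = -171
M = -18 (M = -9 - 9 = -18)
(((t + 0)*O(m(4, -4)))*(-30 - M))*L = (((¼ + 0)*0)*(-30 - 1*(-18)))*(-171) = (((¼)*0)*(-30 + 18))*(-171) = (0*(-12))*(-171) = 0*(-171) = 0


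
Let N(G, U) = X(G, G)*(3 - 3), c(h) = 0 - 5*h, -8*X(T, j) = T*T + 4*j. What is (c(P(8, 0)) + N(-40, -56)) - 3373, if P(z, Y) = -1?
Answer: -3368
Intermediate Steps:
X(T, j) = -j/2 - T**2/8 (X(T, j) = -(T*T + 4*j)/8 = -(T**2 + 4*j)/8 = -j/2 - T**2/8)
c(h) = -5*h
N(G, U) = 0 (N(G, U) = (-G/2 - G**2/8)*(3 - 3) = (-G/2 - G**2/8)*0 = 0)
(c(P(8, 0)) + N(-40, -56)) - 3373 = (-5*(-1) + 0) - 3373 = (5 + 0) - 3373 = 5 - 3373 = -3368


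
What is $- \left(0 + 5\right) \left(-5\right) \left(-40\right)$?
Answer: $-1000$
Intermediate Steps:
$- \left(0 + 5\right) \left(-5\right) \left(-40\right) = - 5 \left(-5\right) \left(-40\right) = \left(-1\right) \left(-25\right) \left(-40\right) = 25 \left(-40\right) = -1000$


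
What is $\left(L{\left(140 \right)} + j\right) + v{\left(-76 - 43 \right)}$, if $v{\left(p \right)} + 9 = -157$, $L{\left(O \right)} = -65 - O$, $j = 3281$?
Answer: $2910$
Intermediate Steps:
$v{\left(p \right)} = -166$ ($v{\left(p \right)} = -9 - 157 = -166$)
$\left(L{\left(140 \right)} + j\right) + v{\left(-76 - 43 \right)} = \left(\left(-65 - 140\right) + 3281\right) - 166 = \left(-205 + 3281\right) - 166 = 3076 - 166 = 2910$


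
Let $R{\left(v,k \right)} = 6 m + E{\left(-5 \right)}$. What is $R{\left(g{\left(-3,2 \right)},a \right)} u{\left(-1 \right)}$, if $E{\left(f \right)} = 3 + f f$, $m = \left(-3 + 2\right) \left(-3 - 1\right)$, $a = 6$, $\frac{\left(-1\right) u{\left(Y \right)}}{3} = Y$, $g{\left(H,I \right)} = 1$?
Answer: $156$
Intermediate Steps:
$u{\left(Y \right)} = - 3 Y$
$m = 4$ ($m = \left(-1\right) \left(-4\right) = 4$)
$E{\left(f \right)} = 3 + f^{2}$
$R{\left(v,k \right)} = 52$ ($R{\left(v,k \right)} = 6 \cdot 4 + \left(3 + \left(-5\right)^{2}\right) = 24 + \left(3 + 25\right) = 24 + 28 = 52$)
$R{\left(g{\left(-3,2 \right)},a \right)} u{\left(-1 \right)} = 52 \left(\left(-3\right) \left(-1\right)\right) = 52 \cdot 3 = 156$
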